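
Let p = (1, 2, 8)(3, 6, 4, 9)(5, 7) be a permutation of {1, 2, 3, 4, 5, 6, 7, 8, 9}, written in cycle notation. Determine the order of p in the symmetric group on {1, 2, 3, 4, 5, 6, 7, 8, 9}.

12

The cycle type of p is (4, 3, 2).
Since disjoint cycles commute, ord(p) = lcm(4, 3, 2) = 12.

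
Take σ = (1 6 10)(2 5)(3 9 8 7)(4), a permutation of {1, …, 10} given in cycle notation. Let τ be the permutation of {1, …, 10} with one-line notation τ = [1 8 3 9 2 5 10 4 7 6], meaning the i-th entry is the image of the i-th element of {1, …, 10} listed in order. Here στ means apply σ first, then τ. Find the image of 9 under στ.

4

(στ)(9) = τ(σ(9)). σ(9) = 8, then τ(8) = 4. So (στ)(9) = 4.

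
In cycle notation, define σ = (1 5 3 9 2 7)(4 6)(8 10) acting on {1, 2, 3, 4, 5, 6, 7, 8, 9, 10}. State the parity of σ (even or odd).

The cycle lengths are 6, 2, 2.
A cycle is odd iff its length is even; σ has 3 even-length cycles, so sgn(σ) = (−1)^3 and σ is odd.

odd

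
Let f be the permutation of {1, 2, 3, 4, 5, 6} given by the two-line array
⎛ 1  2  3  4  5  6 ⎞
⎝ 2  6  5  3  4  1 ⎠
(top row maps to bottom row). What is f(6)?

1

The entry below 6 in the array is 1, so f(6) = 1.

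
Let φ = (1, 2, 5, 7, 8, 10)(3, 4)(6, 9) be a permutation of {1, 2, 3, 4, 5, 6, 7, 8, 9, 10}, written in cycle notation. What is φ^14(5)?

5 lies in the 6-cycle (1, 2, 5, 7, 8, 10).
Since the cycle has length 6, φ^14 acts on it the same as φ^2 (14 mod 6 = 2).
Advancing 2 steps from 5: 5 → 7 → 8.

8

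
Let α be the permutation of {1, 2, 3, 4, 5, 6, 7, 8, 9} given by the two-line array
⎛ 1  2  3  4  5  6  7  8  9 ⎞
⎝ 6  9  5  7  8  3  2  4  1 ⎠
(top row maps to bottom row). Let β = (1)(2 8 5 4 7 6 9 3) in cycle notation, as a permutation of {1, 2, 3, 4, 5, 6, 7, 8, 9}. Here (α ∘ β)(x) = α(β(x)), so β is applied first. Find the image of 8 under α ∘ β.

8

β(8) = 5, then α(5) = 8; composing gives (α ∘ β)(8) = 8.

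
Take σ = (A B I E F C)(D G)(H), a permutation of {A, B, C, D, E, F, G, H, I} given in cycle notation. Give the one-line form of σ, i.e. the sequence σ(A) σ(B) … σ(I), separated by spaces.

Each element maps to the next entry in its cycle (wrapping to the front): A↦B, B↦I, C↦A, D↦G, E↦F, F↦C, G↦D, H↦H, I↦E.
So the one-line form is B I A G F C D H E.

B I A G F C D H E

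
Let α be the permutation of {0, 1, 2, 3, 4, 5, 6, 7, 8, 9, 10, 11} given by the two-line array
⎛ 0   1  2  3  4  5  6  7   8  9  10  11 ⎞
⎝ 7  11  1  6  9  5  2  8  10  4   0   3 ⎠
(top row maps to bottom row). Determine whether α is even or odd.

In disjoint-cycle form the cycle lengths are 5, 4, 2, 1.
A cycle is odd iff its length is even; α has 2 even-length cycles, so sgn(α) = (−1)^2 and α is even.

even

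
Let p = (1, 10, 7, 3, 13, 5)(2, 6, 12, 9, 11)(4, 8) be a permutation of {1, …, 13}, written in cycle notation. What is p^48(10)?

10

10 lies in the 6-cycle (1, 10, 7, 3, 13, 5).
Powers repeat with period 6 on this cycle, and 48 mod 6 = 0, so p^48(10) = p^0(10).
So p^48(10) = 10.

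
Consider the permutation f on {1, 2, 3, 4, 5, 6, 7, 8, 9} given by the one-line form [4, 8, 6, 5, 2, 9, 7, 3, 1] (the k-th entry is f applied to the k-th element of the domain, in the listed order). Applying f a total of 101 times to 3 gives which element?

5

Tracing 3 → 6 → … returns to 3 after 8 steps, so 3 lies in an 8-cycle (1 4 5 2 8 3 6 9).
Powers repeat with period 8 on this cycle, and 101 mod 8 = 5, so f^101(3) = f^5(3).
Advancing 5 steps from 3: 3 → 6 → 9 → 1 → 4 → 5.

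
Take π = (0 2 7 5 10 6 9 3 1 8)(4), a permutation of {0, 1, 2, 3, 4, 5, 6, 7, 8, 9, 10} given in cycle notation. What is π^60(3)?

3 lies in the 10-cycle (0 2 7 5 10 6 9 3 1 8).
On a 10-cycle, π^10 is the identity, so π^60 = π^0 there (60 ≡ 0 mod 10).
So π^60(3) = 3.

3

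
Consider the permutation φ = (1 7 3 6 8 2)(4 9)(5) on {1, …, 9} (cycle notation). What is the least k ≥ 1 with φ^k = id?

6

The cycle type of φ is (6, 2, 1).
The order of φ is the least common multiple of its cycle lengths: lcm(6, 2) = 6.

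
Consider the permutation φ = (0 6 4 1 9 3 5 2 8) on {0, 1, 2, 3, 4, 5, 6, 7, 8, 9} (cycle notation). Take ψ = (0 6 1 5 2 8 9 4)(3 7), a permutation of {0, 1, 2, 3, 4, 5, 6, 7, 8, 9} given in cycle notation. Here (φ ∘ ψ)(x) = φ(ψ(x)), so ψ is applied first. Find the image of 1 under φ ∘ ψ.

2

ψ(1) = 5, then φ(5) = 2; composing gives (φ ∘ ψ)(1) = 2.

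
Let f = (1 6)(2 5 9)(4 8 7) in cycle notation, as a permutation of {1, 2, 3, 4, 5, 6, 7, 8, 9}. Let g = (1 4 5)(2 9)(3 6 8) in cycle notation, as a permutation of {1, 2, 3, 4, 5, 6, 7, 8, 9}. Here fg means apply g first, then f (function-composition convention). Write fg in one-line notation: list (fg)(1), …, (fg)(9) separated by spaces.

8 2 1 9 6 7 4 3 5

(fg)(x) = f(g(x)). Computing each image: f(g(1)) = f(4) = 8, f(g(2)) = f(9) = 2, f(g(3)) = f(6) = 1, f(g(4)) = f(5) = 9, f(g(5)) = f(1) = 6, f(g(6)) = f(8) = 7, f(g(7)) = f(7) = 4, f(g(8)) = f(3) = 3, f(g(9)) = f(2) = 5.
Hence fg = [8 2 1 9 6 7 4 3 5].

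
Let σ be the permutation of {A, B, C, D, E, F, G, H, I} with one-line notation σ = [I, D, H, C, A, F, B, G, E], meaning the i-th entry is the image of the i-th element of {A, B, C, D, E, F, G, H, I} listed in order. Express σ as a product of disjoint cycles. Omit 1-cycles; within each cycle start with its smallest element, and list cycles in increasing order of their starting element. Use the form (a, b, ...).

From A: A → I → E → A, closing the cycle (A, I, E).
Continuing from each remaining unvisited element yields (A, I, E)(B, D, C, H, G).

(A, I, E)(B, D, C, H, G)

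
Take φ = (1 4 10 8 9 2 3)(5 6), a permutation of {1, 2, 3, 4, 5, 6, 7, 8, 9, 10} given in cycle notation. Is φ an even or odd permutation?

The cycle lengths are 7, 2, 1.
A cycle is odd iff its length is even; φ has 1 even-length cycle, so sgn(φ) = (−1)^1 and φ is odd.

odd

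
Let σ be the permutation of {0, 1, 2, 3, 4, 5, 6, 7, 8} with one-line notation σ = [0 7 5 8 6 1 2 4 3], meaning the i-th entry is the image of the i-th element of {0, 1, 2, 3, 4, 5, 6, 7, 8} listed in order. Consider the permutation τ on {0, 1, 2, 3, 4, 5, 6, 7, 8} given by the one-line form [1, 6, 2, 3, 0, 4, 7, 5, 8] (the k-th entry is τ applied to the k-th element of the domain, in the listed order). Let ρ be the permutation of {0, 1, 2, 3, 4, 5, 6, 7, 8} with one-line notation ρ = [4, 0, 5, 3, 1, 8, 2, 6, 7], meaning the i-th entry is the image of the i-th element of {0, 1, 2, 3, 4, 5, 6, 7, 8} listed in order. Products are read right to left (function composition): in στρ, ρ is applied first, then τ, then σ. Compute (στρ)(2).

(στρ)(2) = σ(τ(ρ(2))). ρ(2) = 5, then τ(5) = 4, then σ(4) = 6, so the result is 6.

6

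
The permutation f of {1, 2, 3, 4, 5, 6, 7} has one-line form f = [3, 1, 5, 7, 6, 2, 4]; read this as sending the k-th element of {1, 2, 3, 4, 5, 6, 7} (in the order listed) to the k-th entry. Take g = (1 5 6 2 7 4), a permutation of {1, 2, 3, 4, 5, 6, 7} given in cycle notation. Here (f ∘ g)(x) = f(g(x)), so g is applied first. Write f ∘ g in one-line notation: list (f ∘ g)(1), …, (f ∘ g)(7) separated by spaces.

6 4 5 3 2 1 7

(f ∘ g)(x) = f(g(x)). Computing each image: f(g(1)) = f(5) = 6, f(g(2)) = f(7) = 4, f(g(3)) = f(3) = 5, f(g(4)) = f(1) = 3, f(g(5)) = f(6) = 2, f(g(6)) = f(2) = 1, f(g(7)) = f(4) = 7.
Hence f ∘ g = [6 4 5 3 2 1 7].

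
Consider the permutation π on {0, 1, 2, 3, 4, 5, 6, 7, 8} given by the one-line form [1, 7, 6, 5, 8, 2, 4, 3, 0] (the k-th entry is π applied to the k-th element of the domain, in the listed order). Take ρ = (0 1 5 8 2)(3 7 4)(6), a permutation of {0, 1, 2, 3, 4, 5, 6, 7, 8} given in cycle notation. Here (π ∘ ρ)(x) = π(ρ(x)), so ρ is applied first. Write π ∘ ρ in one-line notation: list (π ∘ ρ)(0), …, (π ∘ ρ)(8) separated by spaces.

Chase each element through ρ then π: 0 → 1 → 7; 1 → 5 → 2; 2 → 0 → 1; 3 → 7 → 3; 4 → 3 → 5; 5 → 8 → 0; 6 → 6 → 4; 7 → 4 → 8; 8 → 2 → 6.
So π ∘ ρ in one-line form is 7 2 1 3 5 0 4 8 6.

7 2 1 3 5 0 4 8 6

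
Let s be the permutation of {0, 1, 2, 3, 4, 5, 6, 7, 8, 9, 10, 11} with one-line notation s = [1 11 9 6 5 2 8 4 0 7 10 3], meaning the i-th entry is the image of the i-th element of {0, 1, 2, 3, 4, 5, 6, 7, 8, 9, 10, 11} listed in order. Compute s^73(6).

8

Tracing 6 → 8 → … returns to 6 after 6 steps, so 6 lies in a 6-cycle (0, 1, 11, 3, 6, 8).
On a 6-cycle, s^6 is the identity, so s^73 = s^1 there (73 ≡ 1 mod 6).
Advancing 1 step from 6: 6 → 8.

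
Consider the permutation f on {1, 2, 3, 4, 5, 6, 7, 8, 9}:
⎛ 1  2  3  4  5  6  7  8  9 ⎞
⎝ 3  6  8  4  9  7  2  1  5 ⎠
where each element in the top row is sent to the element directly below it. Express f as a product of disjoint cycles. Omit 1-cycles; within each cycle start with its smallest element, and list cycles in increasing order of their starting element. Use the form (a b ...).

From 1: 1 → 3 → 8 → 1, closing the cycle (1 3 8).
Continuing from each remaining unvisited element yields (1 3 8)(2 6 7)(5 9).

(1 3 8)(2 6 7)(5 9)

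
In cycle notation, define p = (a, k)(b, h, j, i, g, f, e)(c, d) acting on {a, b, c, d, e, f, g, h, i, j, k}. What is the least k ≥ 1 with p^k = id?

14

The cycle type of p is (7, 2, 2).
The order of p is the least common multiple of its cycle lengths: lcm(7, 2, 2) = 14.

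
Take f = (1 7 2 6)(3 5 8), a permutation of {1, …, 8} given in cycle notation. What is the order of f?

The cycle type of f is (4, 3, 1).
Since disjoint cycles commute, ord(f) = lcm(4, 3) = 12.

12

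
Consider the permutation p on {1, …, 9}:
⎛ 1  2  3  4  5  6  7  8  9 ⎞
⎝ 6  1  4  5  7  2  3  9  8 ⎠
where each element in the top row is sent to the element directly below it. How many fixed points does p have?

0

No element satisfies p(x) = x, so there are 0 fixed points.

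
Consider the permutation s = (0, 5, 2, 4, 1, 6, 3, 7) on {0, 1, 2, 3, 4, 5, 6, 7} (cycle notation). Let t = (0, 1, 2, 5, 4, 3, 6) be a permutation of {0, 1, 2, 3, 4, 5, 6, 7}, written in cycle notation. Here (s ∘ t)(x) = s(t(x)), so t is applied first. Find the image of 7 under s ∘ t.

0

t(7) = 7, then s(7) = 0; composing gives (s ∘ t)(7) = 0.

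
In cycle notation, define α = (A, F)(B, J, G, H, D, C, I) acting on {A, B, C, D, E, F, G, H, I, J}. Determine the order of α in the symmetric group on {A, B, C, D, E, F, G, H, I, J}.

14

The disjoint cycles have lengths 7, 2, 1.
Since disjoint cycles commute, ord(α) = lcm(7, 2) = 14.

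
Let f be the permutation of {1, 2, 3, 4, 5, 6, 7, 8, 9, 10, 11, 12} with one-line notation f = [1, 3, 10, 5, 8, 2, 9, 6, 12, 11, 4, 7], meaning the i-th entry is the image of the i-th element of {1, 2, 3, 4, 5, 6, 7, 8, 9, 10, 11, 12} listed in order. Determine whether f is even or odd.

In disjoint-cycle form the cycle lengths are 8, 3, 1.
A cycle of length ℓ contributes ℓ−1 transpositions, so f is a product of 7 + 2 = 9 transpositions — odd.

odd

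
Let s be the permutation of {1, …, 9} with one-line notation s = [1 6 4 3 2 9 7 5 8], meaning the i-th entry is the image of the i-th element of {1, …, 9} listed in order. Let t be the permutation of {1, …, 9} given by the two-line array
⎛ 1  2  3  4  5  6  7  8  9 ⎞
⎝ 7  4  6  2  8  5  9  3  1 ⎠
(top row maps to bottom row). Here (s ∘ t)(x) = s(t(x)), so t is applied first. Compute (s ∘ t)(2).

(s ∘ t)(2) = s(t(2)). t(2) = 4, then s(4) = 3. So (s ∘ t)(2) = 3.

3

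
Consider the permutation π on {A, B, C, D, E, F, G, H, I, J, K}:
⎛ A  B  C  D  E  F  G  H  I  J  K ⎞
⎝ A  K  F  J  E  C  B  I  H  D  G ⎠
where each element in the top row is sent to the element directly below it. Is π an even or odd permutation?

odd

In disjoint-cycle form the cycle lengths are 3, 2, 2, 2, 1, 1.
A cycle of length ℓ contributes ℓ−1 transpositions, so π is a product of 2 + 1 + 1 + 1 = 5 transpositions — odd.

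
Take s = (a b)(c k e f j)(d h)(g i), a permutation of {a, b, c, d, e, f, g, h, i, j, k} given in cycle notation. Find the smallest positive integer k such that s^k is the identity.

10

The disjoint cycles have lengths 5, 2, 2, 2.
The order is lcm(5, 2, 2, 2) = 10.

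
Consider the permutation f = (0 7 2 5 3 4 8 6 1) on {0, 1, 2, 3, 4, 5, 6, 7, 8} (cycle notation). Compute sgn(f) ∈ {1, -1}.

The cycle lengths are 9.
A cycle of length ℓ contributes ℓ−1 transpositions, so f is a product of 8 transpositions — even.

1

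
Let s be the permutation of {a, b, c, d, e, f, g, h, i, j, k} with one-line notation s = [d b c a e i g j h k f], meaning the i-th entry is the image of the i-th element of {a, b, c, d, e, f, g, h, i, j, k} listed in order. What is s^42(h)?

Tracing h → j → … returns to h after 5 steps, so h lies in a 5-cycle (f, i, h, j, k).
Since the cycle has length 5, s^42 acts on it the same as s^2 (42 mod 5 = 2).
Advancing 2 steps from h: h → j → k.

k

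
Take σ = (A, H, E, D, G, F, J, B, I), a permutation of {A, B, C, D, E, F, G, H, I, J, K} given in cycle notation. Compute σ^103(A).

G

A lies in the 9-cycle (A, H, E, D, G, F, J, B, I).
On a 9-cycle, σ^9 is the identity, so σ^103 = σ^4 there (103 ≡ 4 mod 9).
Stepping 4 places around the cycle: A → H → E → D → G.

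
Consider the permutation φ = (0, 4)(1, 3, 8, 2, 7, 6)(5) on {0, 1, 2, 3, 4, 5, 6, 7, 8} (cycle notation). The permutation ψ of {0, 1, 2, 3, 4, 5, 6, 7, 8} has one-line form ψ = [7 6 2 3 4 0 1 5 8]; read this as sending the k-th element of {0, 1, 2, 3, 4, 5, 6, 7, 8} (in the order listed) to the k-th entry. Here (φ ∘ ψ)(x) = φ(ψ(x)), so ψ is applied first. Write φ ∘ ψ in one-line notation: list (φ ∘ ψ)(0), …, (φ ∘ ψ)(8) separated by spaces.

(φ ∘ ψ)(x) = φ(ψ(x)). Computing each image: φ(ψ(0)) = φ(7) = 6, φ(ψ(1)) = φ(6) = 1, φ(ψ(2)) = φ(2) = 7, φ(ψ(3)) = φ(3) = 8, φ(ψ(4)) = φ(4) = 0, φ(ψ(5)) = φ(0) = 4, φ(ψ(6)) = φ(1) = 3, φ(ψ(7)) = φ(5) = 5, φ(ψ(8)) = φ(8) = 2.
Hence φ ∘ ψ = [6 1 7 8 0 4 3 5 2].

6 1 7 8 0 4 3 5 2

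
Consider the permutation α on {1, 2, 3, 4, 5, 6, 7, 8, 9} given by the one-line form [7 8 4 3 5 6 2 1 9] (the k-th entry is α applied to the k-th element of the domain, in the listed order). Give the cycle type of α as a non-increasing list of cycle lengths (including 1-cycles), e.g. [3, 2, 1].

[4, 2, 1, 1, 1]

The disjoint cycles are (1 7 2 8)(3 4)(5)(6)(9), with lengths 4, 2, 1, 1, 1 in non-increasing order.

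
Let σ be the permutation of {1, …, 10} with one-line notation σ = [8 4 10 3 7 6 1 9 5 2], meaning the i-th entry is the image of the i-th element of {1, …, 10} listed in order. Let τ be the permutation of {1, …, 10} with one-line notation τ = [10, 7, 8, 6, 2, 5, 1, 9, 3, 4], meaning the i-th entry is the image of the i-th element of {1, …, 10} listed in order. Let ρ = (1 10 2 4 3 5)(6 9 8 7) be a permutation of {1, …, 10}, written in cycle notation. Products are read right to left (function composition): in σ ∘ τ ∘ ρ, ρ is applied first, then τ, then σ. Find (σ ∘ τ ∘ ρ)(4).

9

Chase 4: ρ(4) = 3; τ(3) = 8; σ(8) = 9. Hence (σ ∘ τ ∘ ρ)(4) = 9.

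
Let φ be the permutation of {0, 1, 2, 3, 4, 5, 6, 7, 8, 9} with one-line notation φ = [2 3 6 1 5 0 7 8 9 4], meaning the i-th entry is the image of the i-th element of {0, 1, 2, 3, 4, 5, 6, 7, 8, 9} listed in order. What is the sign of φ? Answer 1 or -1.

In disjoint-cycle form the cycle lengths are 8, 2.
A cycle is odd iff its length is even; φ has 2 even-length cycles, so sgn(φ) = (−1)^2 and φ is even.

1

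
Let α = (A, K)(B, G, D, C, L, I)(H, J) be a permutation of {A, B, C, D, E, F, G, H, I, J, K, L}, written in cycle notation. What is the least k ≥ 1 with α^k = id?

The cycle type of α is (6, 2, 2, 1, 1).
The order is lcm(6, 2, 2) = 6.

6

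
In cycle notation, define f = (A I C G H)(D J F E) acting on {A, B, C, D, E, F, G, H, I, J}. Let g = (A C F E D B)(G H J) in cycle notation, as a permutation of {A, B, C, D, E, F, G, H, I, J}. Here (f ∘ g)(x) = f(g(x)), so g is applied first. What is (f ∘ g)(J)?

H

g(J) = G, then f(G) = H; composing gives (f ∘ g)(J) = H.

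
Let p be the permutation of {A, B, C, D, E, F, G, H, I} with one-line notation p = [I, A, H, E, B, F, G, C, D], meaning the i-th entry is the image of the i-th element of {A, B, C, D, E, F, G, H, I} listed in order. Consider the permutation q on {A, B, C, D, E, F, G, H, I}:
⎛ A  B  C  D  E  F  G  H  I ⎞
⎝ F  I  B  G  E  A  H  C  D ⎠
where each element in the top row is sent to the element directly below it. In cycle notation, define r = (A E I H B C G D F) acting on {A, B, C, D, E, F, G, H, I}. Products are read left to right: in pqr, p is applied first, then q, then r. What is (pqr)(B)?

A

(pqr)(B) = r(q(p(B))). p(B) = A, then q(A) = F, then r(F) = A, so the result is A.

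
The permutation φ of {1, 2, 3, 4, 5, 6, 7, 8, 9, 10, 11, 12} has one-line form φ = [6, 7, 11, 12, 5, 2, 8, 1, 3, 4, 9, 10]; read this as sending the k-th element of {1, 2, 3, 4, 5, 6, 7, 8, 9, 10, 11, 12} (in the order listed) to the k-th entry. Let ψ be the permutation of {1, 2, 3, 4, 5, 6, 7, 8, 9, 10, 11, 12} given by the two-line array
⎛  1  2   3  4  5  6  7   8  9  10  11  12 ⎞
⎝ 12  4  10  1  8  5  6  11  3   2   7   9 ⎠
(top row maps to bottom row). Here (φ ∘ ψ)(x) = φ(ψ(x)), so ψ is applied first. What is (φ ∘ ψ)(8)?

First apply ψ: ψ(8) = 11, then φ(11) = 9. Thus (φ ∘ ψ)(8) = 9.

9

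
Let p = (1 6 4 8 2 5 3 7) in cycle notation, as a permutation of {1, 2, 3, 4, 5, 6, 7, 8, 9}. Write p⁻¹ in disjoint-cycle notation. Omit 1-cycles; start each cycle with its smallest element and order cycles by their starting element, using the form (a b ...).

Inverting a permutation written in cycle notation just reverses the order within every cycle.
Reversing each cycle of p and rotating so the smallest element leads gives (1 7 3 5 2 8 4 6).

(1 7 3 5 2 8 4 6)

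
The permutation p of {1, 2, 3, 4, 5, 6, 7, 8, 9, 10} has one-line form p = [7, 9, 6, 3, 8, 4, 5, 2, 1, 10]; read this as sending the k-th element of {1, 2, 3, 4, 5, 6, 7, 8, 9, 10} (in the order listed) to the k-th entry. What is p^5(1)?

9

Tracing 1 → 7 → … returns to 1 after 6 steps, so 1 lies in a 6-cycle (1, 7, 5, 8, 2, 9).
Stepping 5 places around the cycle: 1 → 7 → 5 → 8 → 2 → 9.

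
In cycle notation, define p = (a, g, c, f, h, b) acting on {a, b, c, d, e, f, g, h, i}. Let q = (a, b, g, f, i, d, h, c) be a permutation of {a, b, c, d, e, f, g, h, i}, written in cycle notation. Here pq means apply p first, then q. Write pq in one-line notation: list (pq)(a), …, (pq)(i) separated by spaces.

(pq)(x) = q(p(x)). Computing each image: q(p(a)) = q(g) = f, q(p(b)) = q(a) = b, q(p(c)) = q(f) = i, q(p(d)) = q(d) = h, q(p(e)) = q(e) = e, q(p(f)) = q(h) = c, q(p(g)) = q(c) = a, q(p(h)) = q(b) = g, q(p(i)) = q(i) = d.
Hence pq = [f b i h e c a g d].

f b i h e c a g d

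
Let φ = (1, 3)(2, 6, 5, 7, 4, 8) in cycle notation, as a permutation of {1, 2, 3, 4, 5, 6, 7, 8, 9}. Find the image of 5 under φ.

Within (2, 6, 5, 7, 4, 8), 5 ↦ 7.

7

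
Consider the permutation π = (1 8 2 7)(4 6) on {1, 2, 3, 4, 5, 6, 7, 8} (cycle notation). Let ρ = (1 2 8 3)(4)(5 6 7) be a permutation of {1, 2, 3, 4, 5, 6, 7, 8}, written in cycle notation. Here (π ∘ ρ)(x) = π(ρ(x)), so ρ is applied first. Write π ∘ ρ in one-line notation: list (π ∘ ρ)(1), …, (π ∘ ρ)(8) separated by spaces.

Chase each element through ρ then π: 1 → 2 → 7; 2 → 8 → 2; 3 → 1 → 8; 4 → 4 → 6; 5 → 6 → 4; 6 → 7 → 1; 7 → 5 → 5; 8 → 3 → 3.
So π ∘ ρ in one-line form is 7 2 8 6 4 1 5 3.

7 2 8 6 4 1 5 3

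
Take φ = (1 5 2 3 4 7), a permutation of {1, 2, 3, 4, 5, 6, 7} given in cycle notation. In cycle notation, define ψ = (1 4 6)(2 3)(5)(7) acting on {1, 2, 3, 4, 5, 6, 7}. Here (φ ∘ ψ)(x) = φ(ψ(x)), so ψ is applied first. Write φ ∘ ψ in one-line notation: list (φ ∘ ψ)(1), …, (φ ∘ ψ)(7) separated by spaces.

7 4 3 6 2 5 1

(φ ∘ ψ)(x) = φ(ψ(x)). Computing each image: φ(ψ(1)) = φ(4) = 7, φ(ψ(2)) = φ(3) = 4, φ(ψ(3)) = φ(2) = 3, φ(ψ(4)) = φ(6) = 6, φ(ψ(5)) = φ(5) = 2, φ(ψ(6)) = φ(1) = 5, φ(ψ(7)) = φ(7) = 1.
Hence φ ∘ ψ = [7 4 3 6 2 5 1].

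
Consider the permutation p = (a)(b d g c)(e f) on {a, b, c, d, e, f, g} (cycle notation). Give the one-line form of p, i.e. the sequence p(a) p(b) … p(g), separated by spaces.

Each element maps to the next entry in its cycle (wrapping to the front): a↦a, b↦d, c↦b, d↦g, e↦f, f↦e, g↦c.
Listing these in domain order gives a d b g f e c.

a d b g f e c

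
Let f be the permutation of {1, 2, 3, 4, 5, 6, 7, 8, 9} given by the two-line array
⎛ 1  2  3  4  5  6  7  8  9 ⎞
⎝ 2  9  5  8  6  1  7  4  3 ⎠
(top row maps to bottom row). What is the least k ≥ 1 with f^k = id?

6

Decomposing into disjoint cycles gives cycle lengths 6, 2, 1.
Since disjoint cycles commute, ord(f) = lcm(6, 2) = 6.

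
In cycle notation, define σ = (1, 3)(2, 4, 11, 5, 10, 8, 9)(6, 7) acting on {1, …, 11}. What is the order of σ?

14

The cycle type of σ is (7, 2, 2).
The order of σ is the least common multiple of its cycle lengths: lcm(7, 2, 2) = 14.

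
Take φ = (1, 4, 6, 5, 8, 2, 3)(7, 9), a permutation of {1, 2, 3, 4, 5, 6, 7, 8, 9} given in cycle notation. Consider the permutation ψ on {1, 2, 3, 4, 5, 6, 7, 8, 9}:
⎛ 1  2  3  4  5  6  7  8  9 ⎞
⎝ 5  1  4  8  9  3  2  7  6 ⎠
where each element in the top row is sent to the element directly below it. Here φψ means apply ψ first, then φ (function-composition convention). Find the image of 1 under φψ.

8

(φψ)(1) = φ(ψ(1)). ψ(1) = 5, then φ(5) = 8. So (φψ)(1) = 8.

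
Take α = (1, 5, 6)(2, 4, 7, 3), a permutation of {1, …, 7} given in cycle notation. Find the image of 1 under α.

In the cycle (1, 5, 6), 1 is followed by 5, so α(1) = 5.

5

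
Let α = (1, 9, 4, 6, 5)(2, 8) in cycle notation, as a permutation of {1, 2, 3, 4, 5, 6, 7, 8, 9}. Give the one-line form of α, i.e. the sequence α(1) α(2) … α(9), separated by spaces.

9 8 3 6 1 5 7 2 4

Reading each image from the cycles: 1→9, 2→8, 3→3, 4→6, 5→1, 6→5, 7→7, 8→2, 9→4.
Listing these in domain order gives 9 8 3 6 1 5 7 2 4.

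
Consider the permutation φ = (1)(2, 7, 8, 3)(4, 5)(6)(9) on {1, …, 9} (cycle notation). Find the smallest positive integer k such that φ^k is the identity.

4

The cycle type of φ is (4, 2, 1, 1, 1).
Since disjoint cycles commute, ord(φ) = lcm(4, 2) = 4.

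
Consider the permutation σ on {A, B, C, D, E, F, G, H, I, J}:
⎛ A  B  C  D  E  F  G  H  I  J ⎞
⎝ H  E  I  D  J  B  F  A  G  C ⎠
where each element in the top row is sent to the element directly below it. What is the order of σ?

Decomposing into disjoint cycles gives cycle lengths 7, 2, 1.
The order of σ is the least common multiple of its cycle lengths: lcm(7, 2) = 14.

14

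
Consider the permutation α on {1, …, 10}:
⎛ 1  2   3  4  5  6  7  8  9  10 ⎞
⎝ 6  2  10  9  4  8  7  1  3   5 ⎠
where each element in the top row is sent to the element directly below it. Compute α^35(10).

10

Tracing 10 → 5 → … returns to 10 after 5 steps, so 10 lies in a 5-cycle (3 10 5 4 9).
Since the cycle has length 5, α^35 acts on it the same as α^0 (35 mod 5 = 0).
So α^35(10) = 10.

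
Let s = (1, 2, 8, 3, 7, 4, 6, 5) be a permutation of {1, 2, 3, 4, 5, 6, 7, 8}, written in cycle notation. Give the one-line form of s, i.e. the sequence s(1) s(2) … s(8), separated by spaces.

Each element maps to the next entry in its cycle (wrapping to the front): 1↦2, 2↦8, 3↦7, 4↦6, 5↦1, 6↦5, 7↦4, 8↦3.
So the one-line form is 2 8 7 6 1 5 4 3.

2 8 7 6 1 5 4 3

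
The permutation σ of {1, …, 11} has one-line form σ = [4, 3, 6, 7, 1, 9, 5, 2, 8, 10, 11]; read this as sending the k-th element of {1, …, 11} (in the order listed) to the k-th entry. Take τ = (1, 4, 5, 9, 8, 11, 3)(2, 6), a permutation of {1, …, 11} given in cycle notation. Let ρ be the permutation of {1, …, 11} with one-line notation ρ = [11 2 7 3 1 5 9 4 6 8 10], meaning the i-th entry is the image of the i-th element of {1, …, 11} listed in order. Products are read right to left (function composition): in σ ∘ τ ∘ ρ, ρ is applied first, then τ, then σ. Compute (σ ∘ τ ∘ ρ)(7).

2

Chase 7: ρ(7) = 9; τ(9) = 8; σ(8) = 2. Hence (σ ∘ τ ∘ ρ)(7) = 2.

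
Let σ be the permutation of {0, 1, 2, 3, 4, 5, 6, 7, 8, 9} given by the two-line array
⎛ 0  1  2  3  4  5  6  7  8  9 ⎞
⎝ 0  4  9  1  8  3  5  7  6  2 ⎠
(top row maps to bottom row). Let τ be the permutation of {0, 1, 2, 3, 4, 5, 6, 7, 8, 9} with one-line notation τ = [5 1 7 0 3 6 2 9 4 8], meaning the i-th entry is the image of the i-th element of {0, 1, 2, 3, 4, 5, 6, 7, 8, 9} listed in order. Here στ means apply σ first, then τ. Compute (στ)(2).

σ(2) = 9, then τ(9) = 8; composing gives (στ)(2) = 8.

8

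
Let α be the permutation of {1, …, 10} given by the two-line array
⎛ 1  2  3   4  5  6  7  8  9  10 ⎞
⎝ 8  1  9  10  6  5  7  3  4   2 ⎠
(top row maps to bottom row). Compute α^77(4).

Tracing 4 → 10 → … returns to 4 after 7 steps, so 4 lies in a 7-cycle (1, 8, 3, 9, 4, 10, 2).
Powers repeat with period 7 on this cycle, and 77 mod 7 = 0, so α^77(4) = α^0(4).
So α^77(4) = 4.

4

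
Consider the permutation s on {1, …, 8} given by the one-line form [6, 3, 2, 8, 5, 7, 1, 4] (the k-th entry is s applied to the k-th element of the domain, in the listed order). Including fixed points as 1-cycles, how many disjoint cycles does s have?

The cycle decomposition is (1 6 7)(2 3)(4 8)(5), which has 4 cycles (counting 1-cycles).

4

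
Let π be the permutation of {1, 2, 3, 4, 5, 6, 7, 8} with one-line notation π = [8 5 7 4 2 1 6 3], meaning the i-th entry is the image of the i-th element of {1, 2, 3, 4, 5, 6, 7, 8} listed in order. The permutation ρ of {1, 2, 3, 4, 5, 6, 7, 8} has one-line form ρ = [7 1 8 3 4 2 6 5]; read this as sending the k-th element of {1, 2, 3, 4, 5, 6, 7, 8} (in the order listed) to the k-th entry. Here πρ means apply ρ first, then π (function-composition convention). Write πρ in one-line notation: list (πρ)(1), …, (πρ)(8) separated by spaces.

(πρ)(x) = π(ρ(x)). Computing each image: π(ρ(1)) = π(7) = 6, π(ρ(2)) = π(1) = 8, π(ρ(3)) = π(8) = 3, π(ρ(4)) = π(3) = 7, π(ρ(5)) = π(4) = 4, π(ρ(6)) = π(2) = 5, π(ρ(7)) = π(6) = 1, π(ρ(8)) = π(5) = 2.
Hence πρ = [6 8 3 7 4 5 1 2].

6 8 3 7 4 5 1 2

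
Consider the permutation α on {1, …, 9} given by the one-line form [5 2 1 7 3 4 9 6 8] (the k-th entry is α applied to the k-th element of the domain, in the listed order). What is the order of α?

15

Writing α as disjoint cycles, the cycle lengths are 5, 3, 1.
Since disjoint cycles commute, ord(α) = lcm(5, 3) = 15.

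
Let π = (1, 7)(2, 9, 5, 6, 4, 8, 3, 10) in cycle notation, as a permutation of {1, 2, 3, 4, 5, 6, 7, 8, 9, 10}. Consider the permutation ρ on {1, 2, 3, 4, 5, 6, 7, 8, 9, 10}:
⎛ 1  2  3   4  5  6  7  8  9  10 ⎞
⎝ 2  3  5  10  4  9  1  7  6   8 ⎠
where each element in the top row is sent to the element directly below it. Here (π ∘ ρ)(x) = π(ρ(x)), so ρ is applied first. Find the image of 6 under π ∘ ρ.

(π ∘ ρ)(6) = π(ρ(6)). ρ(6) = 9, then π(9) = 5. So (π ∘ ρ)(6) = 5.

5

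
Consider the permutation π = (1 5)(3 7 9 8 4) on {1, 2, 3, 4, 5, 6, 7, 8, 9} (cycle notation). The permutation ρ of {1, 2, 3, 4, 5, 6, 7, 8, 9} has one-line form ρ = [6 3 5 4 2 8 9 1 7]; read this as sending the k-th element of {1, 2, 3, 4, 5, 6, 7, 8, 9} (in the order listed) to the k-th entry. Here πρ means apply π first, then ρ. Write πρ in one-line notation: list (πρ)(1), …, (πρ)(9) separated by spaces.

2 3 9 5 6 8 7 4 1

Chase each element through π then ρ: 1 → 5 → 2; 2 → 2 → 3; 3 → 7 → 9; 4 → 3 → 5; 5 → 1 → 6; 6 → 6 → 8; 7 → 9 → 7; 8 → 4 → 4; 9 → 8 → 1.
Collecting the images, πρ = [2 3 9 5 6 8 7 4 1].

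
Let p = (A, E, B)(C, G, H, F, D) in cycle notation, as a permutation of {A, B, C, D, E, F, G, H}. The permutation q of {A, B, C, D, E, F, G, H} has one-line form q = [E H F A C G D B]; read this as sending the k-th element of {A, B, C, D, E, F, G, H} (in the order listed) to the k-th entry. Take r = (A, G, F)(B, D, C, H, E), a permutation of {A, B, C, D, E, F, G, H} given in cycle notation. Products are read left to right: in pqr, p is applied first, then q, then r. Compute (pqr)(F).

Apply the permutations in order: p(F) = D, then q(D) = A, then r(A) = G. So (pqr)(F) = G.

G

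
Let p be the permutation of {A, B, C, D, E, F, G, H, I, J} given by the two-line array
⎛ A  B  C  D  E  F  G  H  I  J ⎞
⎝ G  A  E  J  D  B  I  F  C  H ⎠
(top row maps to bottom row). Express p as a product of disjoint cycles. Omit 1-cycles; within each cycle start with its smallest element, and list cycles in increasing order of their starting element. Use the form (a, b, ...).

(A, G, I, C, E, D, J, H, F, B)

Iterating p from A gives A → G → I → C → E → D → J → H → F → B → A; that is the 10-cycle (A, G, I, C, E, D, J, H, F, B).
Repeating from the next unused element and collecting all non-trivial cycles gives (A, G, I, C, E, D, J, H, F, B).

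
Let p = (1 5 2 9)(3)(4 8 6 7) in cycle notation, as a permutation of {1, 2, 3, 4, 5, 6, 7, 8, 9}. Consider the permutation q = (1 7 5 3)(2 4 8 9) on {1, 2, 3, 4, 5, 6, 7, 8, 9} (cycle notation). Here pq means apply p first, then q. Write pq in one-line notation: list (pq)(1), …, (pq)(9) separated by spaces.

(pq)(x) = q(p(x)). Computing each image: q(p(1)) = q(5) = 3, q(p(2)) = q(9) = 2, q(p(3)) = q(3) = 1, q(p(4)) = q(8) = 9, q(p(5)) = q(2) = 4, q(p(6)) = q(7) = 5, q(p(7)) = q(4) = 8, q(p(8)) = q(6) = 6, q(p(9)) = q(1) = 7.
Hence pq = [3 2 1 9 4 5 8 6 7].

3 2 1 9 4 5 8 6 7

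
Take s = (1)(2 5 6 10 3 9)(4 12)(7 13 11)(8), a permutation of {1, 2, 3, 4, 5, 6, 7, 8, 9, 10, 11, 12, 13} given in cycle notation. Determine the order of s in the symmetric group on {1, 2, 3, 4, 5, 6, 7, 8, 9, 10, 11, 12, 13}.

The disjoint cycles have lengths 6, 3, 2, 1, 1.
The order of s is the least common multiple of its cycle lengths: lcm(6, 3, 2) = 6.

6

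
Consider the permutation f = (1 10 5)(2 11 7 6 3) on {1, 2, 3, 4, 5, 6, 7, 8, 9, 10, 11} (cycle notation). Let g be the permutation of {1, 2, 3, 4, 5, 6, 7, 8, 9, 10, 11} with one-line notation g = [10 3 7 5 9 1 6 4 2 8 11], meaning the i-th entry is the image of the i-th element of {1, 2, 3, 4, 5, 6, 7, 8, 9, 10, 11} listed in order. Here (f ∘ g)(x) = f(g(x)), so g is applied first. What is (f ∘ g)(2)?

g(2) = 3, then f(3) = 2; composing gives (f ∘ g)(2) = 2.

2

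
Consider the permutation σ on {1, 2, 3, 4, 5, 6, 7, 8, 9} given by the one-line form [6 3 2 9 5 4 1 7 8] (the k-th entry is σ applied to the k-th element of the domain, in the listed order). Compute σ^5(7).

8

Tracing 7 → 1 → … returns to 7 after 6 steps, so 7 lies in a 6-cycle (1 6 4 9 8 7).
Stepping 5 places around the cycle: 7 → 1 → 6 → 4 → 9 → 8.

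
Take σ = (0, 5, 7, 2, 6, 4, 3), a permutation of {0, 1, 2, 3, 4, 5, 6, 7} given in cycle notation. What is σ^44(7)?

6

7 lies in the 7-cycle (0, 5, 7, 2, 6, 4, 3).
On a 7-cycle, σ^7 is the identity, so σ^44 = σ^2 there (44 ≡ 2 mod 7).
Stepping 2 places around the cycle: 7 → 2 → 6.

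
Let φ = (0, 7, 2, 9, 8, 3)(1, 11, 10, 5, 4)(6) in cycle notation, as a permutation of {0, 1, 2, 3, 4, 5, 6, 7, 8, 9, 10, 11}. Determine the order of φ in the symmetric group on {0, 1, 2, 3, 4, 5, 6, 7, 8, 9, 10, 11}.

30

The cycle type of φ is (6, 5, 1).
Since disjoint cycles commute, ord(φ) = lcm(6, 5) = 30.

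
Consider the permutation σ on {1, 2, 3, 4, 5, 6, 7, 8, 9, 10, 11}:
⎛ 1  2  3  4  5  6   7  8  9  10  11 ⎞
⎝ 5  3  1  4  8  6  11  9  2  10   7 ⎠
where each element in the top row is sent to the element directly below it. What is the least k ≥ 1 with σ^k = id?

6

Writing σ as disjoint cycles, the cycle lengths are 6, 2, 1, 1, 1.
The order of σ is the least common multiple of its cycle lengths: lcm(6, 2) = 6.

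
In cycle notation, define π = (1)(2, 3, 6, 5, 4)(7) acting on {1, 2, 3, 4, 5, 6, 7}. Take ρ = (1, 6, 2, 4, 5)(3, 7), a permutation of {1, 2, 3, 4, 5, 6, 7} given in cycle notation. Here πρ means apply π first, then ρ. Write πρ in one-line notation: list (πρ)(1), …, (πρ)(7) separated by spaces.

6 7 2 4 5 1 3

Chase each element through π then ρ: 1 → 1 → 6; 2 → 3 → 7; 3 → 6 → 2; 4 → 2 → 4; 5 → 4 → 5; 6 → 5 → 1; 7 → 7 → 3.
So πρ in one-line form is 6 7 2 4 5 1 3.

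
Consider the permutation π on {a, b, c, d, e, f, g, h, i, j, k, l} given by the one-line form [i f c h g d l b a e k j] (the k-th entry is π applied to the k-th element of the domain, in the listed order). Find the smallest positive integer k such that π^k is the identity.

4

Decomposing into disjoint cycles gives cycle lengths 4, 4, 2, 1, 1.
The order of π is the least common multiple of its cycle lengths: lcm(4, 4, 2) = 4.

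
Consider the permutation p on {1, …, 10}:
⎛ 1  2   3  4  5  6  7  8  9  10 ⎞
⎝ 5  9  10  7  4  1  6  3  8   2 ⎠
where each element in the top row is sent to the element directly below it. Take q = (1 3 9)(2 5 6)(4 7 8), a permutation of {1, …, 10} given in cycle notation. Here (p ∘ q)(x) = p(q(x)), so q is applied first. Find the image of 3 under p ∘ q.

First apply q: q(3) = 9, then p(9) = 8. Thus (p ∘ q)(3) = 8.

8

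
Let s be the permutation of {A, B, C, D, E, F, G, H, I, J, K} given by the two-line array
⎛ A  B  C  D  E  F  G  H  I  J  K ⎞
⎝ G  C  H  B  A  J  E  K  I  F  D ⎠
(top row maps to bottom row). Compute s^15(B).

B

Tracing B → C → … returns to B after 5 steps, so B lies in a 5-cycle (B C H K D).
Powers repeat with period 5 on this cycle, and 15 mod 5 = 0, so s^15(B) = s^0(B).
So s^15(B) = B.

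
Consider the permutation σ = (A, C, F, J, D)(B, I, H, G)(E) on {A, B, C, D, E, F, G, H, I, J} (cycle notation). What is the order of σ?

20

The disjoint cycles have lengths 5, 4, 1.
Since disjoint cycles commute, ord(σ) = lcm(5, 4) = 20.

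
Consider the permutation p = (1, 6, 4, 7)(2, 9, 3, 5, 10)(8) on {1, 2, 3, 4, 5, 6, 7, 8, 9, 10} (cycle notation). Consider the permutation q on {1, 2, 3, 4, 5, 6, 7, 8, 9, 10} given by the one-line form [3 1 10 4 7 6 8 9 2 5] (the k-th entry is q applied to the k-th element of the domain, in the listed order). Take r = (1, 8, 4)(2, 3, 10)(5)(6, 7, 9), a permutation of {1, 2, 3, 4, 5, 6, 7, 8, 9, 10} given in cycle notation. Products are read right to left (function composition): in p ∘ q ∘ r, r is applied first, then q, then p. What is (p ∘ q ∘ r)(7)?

9

Apply the permutations in order: r(7) = 9, then q(9) = 2, then p(2) = 9. So (p ∘ q ∘ r)(7) = 9.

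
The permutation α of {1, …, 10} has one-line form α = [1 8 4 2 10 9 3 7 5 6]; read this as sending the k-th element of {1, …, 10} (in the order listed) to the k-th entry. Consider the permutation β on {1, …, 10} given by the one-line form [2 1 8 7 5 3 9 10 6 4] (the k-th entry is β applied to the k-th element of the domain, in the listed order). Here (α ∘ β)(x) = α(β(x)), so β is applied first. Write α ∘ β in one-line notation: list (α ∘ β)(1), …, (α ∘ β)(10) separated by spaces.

8 1 7 3 10 4 5 6 9 2

(α ∘ β)(x) = α(β(x)). Computing each image: α(β(1)) = α(2) = 8, α(β(2)) = α(1) = 1, α(β(3)) = α(8) = 7, α(β(4)) = α(7) = 3, α(β(5)) = α(5) = 10, α(β(6)) = α(3) = 4, α(β(7)) = α(9) = 5, α(β(8)) = α(10) = 6, α(β(9)) = α(6) = 9, α(β(10)) = α(4) = 2.
Hence α ∘ β = [8 1 7 3 10 4 5 6 9 2].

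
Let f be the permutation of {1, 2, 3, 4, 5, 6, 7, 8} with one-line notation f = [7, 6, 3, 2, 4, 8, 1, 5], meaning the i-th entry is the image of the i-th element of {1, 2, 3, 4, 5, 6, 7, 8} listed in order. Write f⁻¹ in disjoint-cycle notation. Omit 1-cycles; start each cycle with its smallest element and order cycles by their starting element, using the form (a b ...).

(1 7)(2 4 5 8 6)

First write f in disjoint cycles: (1 7)(2 6 8 5 4).
Reversing each cycle (and rotating so the smallest element leads) gives f⁻¹ = (1 7)(2 4 5 8 6).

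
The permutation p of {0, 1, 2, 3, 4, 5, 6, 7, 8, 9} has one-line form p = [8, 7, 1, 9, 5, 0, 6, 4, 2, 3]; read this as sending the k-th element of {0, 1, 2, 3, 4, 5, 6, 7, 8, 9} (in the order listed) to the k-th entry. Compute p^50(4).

Tracing 4 → 5 → … returns to 4 after 7 steps, so 4 lies in a 7-cycle (0, 8, 2, 1, 7, 4, 5).
On a 7-cycle, p^7 is the identity, so p^50 = p^1 there (50 ≡ 1 mod 7).
Advancing 1 step from 4: 4 → 5.

5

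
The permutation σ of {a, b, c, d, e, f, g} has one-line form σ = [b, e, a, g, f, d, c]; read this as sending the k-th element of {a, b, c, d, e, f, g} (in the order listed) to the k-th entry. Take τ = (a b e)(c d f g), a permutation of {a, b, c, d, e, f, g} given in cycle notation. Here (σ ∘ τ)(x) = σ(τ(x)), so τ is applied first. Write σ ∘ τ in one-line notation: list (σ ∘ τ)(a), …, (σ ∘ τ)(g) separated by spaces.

Chase each element through τ then σ: a → b → e; b → e → f; c → d → g; d → f → d; e → a → b; f → g → c; g → c → a.
So σ ∘ τ in one-line form is e f g d b c a.

e f g d b c a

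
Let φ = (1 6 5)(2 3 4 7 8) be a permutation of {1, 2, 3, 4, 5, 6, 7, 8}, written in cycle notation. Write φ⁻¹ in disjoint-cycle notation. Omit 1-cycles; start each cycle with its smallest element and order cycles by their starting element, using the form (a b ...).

Inverting a permutation written in cycle notation just reverses the order within every cycle.
Reversing each cycle of φ and rotating so the smallest element leads gives (1 5 6)(2 8 7 4 3).

(1 5 6)(2 8 7 4 3)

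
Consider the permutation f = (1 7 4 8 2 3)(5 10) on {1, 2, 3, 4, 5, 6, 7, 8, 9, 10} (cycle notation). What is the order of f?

6

The cycle type of f is (6, 2, 1, 1).
The order of f is the least common multiple of its cycle lengths: lcm(6, 2) = 6.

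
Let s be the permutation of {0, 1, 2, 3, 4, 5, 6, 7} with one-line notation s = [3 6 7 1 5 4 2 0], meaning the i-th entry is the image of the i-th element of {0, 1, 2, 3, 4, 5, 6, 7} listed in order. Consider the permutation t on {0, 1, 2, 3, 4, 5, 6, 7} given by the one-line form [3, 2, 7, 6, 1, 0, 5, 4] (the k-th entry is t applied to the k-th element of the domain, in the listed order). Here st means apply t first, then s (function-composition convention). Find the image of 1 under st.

7

(st)(1) = s(t(1)). t(1) = 2, then s(2) = 7. So (st)(1) = 7.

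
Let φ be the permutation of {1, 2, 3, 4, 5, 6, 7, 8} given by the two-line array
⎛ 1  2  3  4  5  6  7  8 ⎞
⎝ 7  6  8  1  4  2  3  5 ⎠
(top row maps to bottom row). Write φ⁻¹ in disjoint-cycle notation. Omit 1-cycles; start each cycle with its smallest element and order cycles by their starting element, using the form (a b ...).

(1 4 5 8 3 7)(2 6)

The cycle decomposition of φ is (1 7 3 8 5 4)(2 6).
Reversing each cycle (and rotating so the smallest element leads) gives φ⁻¹ = (1 4 5 8 3 7)(2 6).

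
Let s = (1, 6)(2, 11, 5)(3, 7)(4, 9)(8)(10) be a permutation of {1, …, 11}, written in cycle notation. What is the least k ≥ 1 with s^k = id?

6

The disjoint cycles have lengths 3, 2, 2, 2, 1, 1.
Since disjoint cycles commute, ord(s) = lcm(3, 2, 2, 2) = 6.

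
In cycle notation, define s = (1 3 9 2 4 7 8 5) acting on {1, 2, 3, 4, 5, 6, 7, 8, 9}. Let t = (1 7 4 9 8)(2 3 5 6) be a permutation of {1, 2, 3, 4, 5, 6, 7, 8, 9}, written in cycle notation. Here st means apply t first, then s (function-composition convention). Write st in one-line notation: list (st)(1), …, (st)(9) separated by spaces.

8 9 1 2 6 4 7 3 5

(st)(x) = s(t(x)). Computing each image: s(t(1)) = s(7) = 8, s(t(2)) = s(3) = 9, s(t(3)) = s(5) = 1, s(t(4)) = s(9) = 2, s(t(5)) = s(6) = 6, s(t(6)) = s(2) = 4, s(t(7)) = s(4) = 7, s(t(8)) = s(1) = 3, s(t(9)) = s(8) = 5.
Hence st = [8 9 1 2 6 4 7 3 5].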